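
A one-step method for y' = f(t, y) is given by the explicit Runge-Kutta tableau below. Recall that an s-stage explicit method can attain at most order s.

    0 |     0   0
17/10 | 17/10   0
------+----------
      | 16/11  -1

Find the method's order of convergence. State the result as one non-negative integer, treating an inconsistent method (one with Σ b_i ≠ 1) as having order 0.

0

b = (16/11, -1)
c = (0, 17/10)
Σ b_i: 16/11·1 + (-1)·1 = 5/11 ≠ 1 ⇒ order 0.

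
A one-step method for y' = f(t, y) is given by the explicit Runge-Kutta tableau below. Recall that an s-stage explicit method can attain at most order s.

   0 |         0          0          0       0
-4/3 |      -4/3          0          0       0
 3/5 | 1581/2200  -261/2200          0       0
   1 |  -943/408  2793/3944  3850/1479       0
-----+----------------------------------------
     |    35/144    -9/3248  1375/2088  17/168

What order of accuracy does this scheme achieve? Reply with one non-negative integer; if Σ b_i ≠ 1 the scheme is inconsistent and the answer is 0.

4

b = (35/144, -9/3248, 1375/2088, 17/168)
c = (0, -4/3, 3/5, 1)
Ac = (0, 0, 87/550, 21/34)
Σ b_i: 35/144·1 + (-9/3248)·1 + 1375/2088·1 + 17/168·1 = 1 ✓
b·c: (-9/3248)·(-4/3) + 1375/2088·3/5 + 17/168·1 = 1/2 ✓
b·c²: (-9/3248)·16/9 + 1375/2088·9/25 + 17/168·1 = 1/3 ✓
b·Ac: 1375/2088·87/550 + 17/168·21/34 = 1/6 ✓
b·c³: (-9/3248)·(-64/27) + 1375/2088·27/125 + 17/168·1 = 1/4 ✓
b·(c∘Ac): 1375/2088·261/2750 + 17/168·21/34 = 1/8 ✓
b·Ac²: 1375/2088·(-58/275) + 17/168·112/51 = 1/12 ✓
b·A²c: 17/168·7/17 = 1/24 ✓; 4 stages ⇒ order 4.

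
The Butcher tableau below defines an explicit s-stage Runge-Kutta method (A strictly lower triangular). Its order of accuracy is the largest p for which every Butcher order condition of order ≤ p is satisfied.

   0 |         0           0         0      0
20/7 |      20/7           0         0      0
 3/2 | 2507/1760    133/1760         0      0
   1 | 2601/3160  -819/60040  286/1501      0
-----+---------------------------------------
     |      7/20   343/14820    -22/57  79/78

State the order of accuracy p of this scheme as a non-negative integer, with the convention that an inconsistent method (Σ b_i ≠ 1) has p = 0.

4

b = (7/20, 343/14820, -22/57, 79/78)
c = (0, 20/7, 3/2, 1)
Ac = (0, 0, 19/88, 39/158)
Σ b_i: 7/20·1 + 343/14820·1 + (-22/57)·1 + 79/78·1 = 1 ✓
b·c: 343/14820·20/7 + (-22/57)·3/2 + 79/78·1 = 1/2 ✓
b·c²: 343/14820·400/49 + (-22/57)·9/4 + 79/78·1 = 1/3 ✓
b·Ac: (-22/57)·19/88 + 79/78·39/158 = 1/6 ✓
b·c³: 343/14820·8000/343 + (-22/57)·27/8 + 79/78·1 = 1/4 ✓
b·(c∘Ac): (-22/57)·57/176 + 79/78·39/158 = 1/8 ✓
b·Ac²: (-22/57)·95/154 + 79/78·351/1106 = 1/12 ✓
b·A²c: 79/78·13/316 = 1/24 ✓; 4 stages ⇒ order 4.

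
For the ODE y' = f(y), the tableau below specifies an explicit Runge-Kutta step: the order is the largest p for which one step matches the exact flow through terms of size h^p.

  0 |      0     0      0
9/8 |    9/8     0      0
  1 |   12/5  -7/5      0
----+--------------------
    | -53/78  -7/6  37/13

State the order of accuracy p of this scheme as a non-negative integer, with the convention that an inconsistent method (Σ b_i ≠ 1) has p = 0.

1

b = (-53/78, -7/6, 37/13)
c = (0, 9/8, 1)
Ac = (0, 0, -63/40)
Σ b_i: (-53/78)·1 + (-7/6)·1 + 37/13·1 = 1 ✓
b·c: (-7/6)·9/8 + 37/13·1 = 319/208 ≠ 1/2 ⇒ order 1.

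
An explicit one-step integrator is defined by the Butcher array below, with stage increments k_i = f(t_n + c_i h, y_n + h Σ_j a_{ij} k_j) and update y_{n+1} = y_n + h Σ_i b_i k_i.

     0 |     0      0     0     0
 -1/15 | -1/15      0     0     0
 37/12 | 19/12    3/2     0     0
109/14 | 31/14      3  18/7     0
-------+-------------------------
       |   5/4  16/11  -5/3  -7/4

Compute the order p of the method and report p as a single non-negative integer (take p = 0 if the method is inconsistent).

0

b = (5/4, 16/11, -5/3, -7/4)
c = (0, -1/15, 37/12, 109/14)
Ac = (0, 0, -1/10, 541/70)
Σ b_i: 5/4·1 + 16/11·1 + (-5/3)·1 + (-7/4)·1 = -47/66 ≠ 1 ⇒ order 0.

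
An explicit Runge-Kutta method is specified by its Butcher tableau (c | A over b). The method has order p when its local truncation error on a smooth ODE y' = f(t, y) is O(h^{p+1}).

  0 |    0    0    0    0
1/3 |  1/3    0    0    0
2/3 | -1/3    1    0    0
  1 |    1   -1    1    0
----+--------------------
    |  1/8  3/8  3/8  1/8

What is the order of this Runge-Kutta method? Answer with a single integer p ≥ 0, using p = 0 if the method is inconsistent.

4

b = (1/8, 3/8, 3/8, 1/8)
c = (0, 1/3, 2/3, 1)
Ac = (0, 0, 1/3, 1/3)
Σ b_i: 1/8·1 + 3/8·1 + 3/8·1 + 1/8·1 = 1 ✓
b·c: 3/8·1/3 + 3/8·2/3 + 1/8·1 = 1/2 ✓
b·c²: 3/8·1/9 + 3/8·4/9 + 1/8·1 = 1/3 ✓
b·Ac: 3/8·1/3 + 1/8·1/3 = 1/6 ✓
b·c³: 3/8·1/27 + 3/8·8/27 + 1/8·1 = 1/4 ✓
b·(c∘Ac): 3/8·2/9 + 1/8·1/3 = 1/8 ✓
b·Ac²: 3/8·1/9 + 1/8·1/3 = 1/12 ✓
b·A²c: 1/8·1/3 = 1/24 ✓; 4 stages ⇒ order 4.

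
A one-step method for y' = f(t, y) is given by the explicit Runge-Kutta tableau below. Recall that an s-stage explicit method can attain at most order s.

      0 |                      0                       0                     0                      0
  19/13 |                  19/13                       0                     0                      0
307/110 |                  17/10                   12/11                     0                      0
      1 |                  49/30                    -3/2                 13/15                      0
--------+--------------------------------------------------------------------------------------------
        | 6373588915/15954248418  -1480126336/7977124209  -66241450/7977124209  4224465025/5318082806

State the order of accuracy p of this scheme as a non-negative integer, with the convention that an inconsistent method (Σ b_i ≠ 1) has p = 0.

3

b = (6373588915/15954248418, -1480126336/7977124209, -66241450/7977124209, 4224465025/5318082806)
c = (0, 19/13, 307/110, 1)
Ac = (0, 0, 228/143, 2429/10725)
Σ b_i: 6373588915/15954248418·1 + (-1480126336/7977124209)·1 + (-66241450/7977124209)·1 + 4224465025/5318082806·1 = 1 ✓
b·c: (-1480126336/7977124209)·19/13 + (-66241450/7977124209)·307/110 + 4224465025/5318082806·1 = 1/2 ✓
b·c²: (-1480126336/7977124209)·361/169 + (-66241450/7977124209)·94249/12100 + 4224465025/5318082806·1 = 1/3 ✓
b·Ac: (-66241450/7977124209)·228/143 + 4224465025/5318082806·2429/10725 = 1/6 ✓
b·c³: (-1480126336/7977124209)·6859/2197 + (-66241450/7977124209)·28934443/1331000 + 4224465025/5318082806·1 = 262883003613/7604858412580 ≠ 1/4 ⇒ order 3.
b·(c∘Ac): (-66241450/7977124209)·34998/7865 + 4224465025/5318082806·2429/10725 = 29649685399/207405229434 ≠ 1/8
b·Ac²: (-66241450/7977124209)·4332/1859 + 4224465025/5318082806·108782803/30673500 = 127662268257221/45629150475480 ≠ 1/12
b·A²c: 4224465025/5318082806·76/55 = 2918721290/2659041403 ≠ 1/24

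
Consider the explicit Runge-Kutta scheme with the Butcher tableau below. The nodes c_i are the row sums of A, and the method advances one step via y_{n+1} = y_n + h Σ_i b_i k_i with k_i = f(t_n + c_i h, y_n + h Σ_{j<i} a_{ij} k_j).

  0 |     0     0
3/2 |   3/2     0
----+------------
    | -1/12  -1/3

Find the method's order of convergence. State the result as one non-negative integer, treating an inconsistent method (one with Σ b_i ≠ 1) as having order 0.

b = (-1/12, -1/3)
c = (0, 3/2)
Σ b_i: (-1/12)·1 + (-1/3)·1 = -5/12 ≠ 1 ⇒ order 0.

0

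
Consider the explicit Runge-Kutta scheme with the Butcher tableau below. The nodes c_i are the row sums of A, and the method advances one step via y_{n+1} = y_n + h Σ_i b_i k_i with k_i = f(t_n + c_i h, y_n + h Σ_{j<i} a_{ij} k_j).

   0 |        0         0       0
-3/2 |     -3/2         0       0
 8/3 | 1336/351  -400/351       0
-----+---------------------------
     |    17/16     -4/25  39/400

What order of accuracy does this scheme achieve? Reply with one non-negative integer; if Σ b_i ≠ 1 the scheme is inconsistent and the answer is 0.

3

b = (17/16, -4/25, 39/400)
c = (0, -3/2, 8/3)
Ac = (0, 0, 200/117)
Σ b_i: 17/16·1 + (-4/25)·1 + 39/400·1 = 1 ✓
b·c: (-4/25)·(-3/2) + 39/400·8/3 = 1/2 ✓
b·c²: (-4/25)·9/4 + 39/400·64/9 = 1/3 ✓
b·Ac: 39/400·200/117 = 1/6 ✓; 3 stages ⇒ order 3.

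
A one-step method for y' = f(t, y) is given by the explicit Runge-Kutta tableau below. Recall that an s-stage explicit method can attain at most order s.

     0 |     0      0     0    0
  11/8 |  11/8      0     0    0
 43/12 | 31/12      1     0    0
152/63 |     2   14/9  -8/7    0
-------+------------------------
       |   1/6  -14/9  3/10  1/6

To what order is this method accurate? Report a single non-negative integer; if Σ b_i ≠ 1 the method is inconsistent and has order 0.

b = (1/6, -14/9, 3/10, 1/6)
c = (0, 11/8, 43/12, 152/63)
Ac = (0, 0, 11/8, -493/252)
Σ b_i: 1/6·1 + (-14/9)·1 + 3/10·1 + 1/6·1 = -83/90 ≠ 1 ⇒ order 0.

0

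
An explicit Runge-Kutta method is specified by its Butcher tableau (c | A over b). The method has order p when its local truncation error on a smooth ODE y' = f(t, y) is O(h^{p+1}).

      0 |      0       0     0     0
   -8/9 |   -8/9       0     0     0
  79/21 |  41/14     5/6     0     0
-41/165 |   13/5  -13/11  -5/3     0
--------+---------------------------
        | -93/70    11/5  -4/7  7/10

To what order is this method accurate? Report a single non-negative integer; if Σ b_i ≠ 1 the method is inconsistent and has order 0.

b = (-93/70, 11/5, -4/7, 7/10)
c = (0, -8/9, 79/21, -41/165)
Ac = (0, 0, -20/27, -3617/693)
Σ b_i: (-93/70)·1 + 11/5·1 + (-4/7)·1 + 7/10·1 = 1 ✓
b·c: 11/5·(-8/9) + (-4/7)·79/21 + 7/10·(-41/165) = -1037909/242550 ≠ 1/2 ⇒ order 1.

1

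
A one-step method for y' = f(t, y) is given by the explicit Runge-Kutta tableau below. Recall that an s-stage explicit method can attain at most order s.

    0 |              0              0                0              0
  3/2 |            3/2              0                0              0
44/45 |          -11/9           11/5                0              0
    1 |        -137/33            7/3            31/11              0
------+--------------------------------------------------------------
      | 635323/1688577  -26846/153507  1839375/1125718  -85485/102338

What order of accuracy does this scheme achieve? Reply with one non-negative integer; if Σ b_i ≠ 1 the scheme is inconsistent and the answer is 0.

b = (635323/1688577, -26846/153507, 1839375/1125718, -85485/102338)
c = (0, 3/2, 44/45, 1)
Ac = (0, 0, 33/10, 563/90)
Σ b_i: 635323/1688577·1 + (-26846/153507)·1 + 1839375/1125718·1 + (-85485/102338)·1 = 1 ✓
b·c: (-26846/153507)·3/2 + 1839375/1125718·44/45 + (-85485/102338)·1 = 1/2 ✓
b·c²: (-26846/153507)·9/4 + 1839375/1125718·1936/2025 + (-85485/102338)·1 = 1/3 ✓
b·Ac: 1839375/1125718·33/10 + (-85485/102338)·563/90 = 1/6 ✓
b·c³: (-26846/153507)·27/8 + 1839375/1125718·85184/91125 + (-85485/102338)·1 = 562981/5526252 ≠ 1/4 ⇒ order 3.
b·(c∘Ac): 1839375/1125718·242/75 + (-85485/102338)·563/90 = 28763/614028 ≠ 1/8
b·Ac²: 1839375/1125718·99/20 + (-85485/102338)·64349/8100 = 40121587/27631260 ≠ 1/12
b·A²c: (-85485/102338)·93/10 = -1590021/204676 ≠ 1/24

3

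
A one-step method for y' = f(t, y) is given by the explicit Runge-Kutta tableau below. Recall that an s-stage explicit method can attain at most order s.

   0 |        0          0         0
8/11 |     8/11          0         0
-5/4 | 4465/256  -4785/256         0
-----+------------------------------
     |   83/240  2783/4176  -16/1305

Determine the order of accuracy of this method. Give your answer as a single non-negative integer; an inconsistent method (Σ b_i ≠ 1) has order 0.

b = (83/240, 2783/4176, -16/1305)
c = (0, 8/11, -5/4)
Ac = (0, 0, -435/32)
Σ b_i: 83/240·1 + 2783/4176·1 + (-16/1305)·1 = 1 ✓
b·c: 2783/4176·8/11 + (-16/1305)·(-5/4) = 1/2 ✓
b·c²: 2783/4176·64/121 + (-16/1305)·25/16 = 1/3 ✓
b·Ac: (-16/1305)·(-435/32) = 1/6 ✓; 3 stages ⇒ order 3.

3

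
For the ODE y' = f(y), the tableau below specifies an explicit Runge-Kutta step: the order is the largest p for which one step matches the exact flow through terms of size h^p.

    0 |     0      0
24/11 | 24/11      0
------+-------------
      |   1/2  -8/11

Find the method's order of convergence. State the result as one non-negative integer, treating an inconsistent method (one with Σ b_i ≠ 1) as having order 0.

0

b = (1/2, -8/11)
c = (0, 24/11)
Σ b_i: 1/2·1 + (-8/11)·1 = -5/22 ≠ 1 ⇒ order 0.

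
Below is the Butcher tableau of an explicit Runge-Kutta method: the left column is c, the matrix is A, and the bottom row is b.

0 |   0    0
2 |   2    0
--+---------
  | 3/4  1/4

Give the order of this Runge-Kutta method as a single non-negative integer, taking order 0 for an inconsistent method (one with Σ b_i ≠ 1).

b = (3/4, 1/4)
c = (0, 2)
Σ b_i: 3/4·1 + 1/4·1 = 1 ✓
b·c: 1/4·2 = 1/2 ✓; 2 stages ⇒ order 2.

2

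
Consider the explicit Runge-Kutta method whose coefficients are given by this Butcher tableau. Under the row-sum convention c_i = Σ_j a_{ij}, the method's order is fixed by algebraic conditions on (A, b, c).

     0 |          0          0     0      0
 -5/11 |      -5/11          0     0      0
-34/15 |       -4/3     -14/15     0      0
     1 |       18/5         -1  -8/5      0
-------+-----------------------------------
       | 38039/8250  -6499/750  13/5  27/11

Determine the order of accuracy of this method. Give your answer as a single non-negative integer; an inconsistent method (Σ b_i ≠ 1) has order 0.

b = (38039/8250, -6499/750, 13/5, 27/11)
c = (0, -5/11, -34/15, 1)
Ac = (0, 0, 14/33, 3367/825)
Σ b_i: 38039/8250·1 + (-6499/750)·1 + 13/5·1 + 27/11·1 = 1 ✓
b·c: (-6499/750)·(-5/11) + 13/5·(-34/15) + 27/11·1 = 1/2 ✓
b·c²: (-6499/750)·25/121 + 13/5·1156/225 + 27/11·1 = 3817601/272250 ≠ 1/3 ⇒ order 2.
b·Ac: 13/5·14/33 + 27/11·3367/825 = 100919/9075 ≠ 1/6

2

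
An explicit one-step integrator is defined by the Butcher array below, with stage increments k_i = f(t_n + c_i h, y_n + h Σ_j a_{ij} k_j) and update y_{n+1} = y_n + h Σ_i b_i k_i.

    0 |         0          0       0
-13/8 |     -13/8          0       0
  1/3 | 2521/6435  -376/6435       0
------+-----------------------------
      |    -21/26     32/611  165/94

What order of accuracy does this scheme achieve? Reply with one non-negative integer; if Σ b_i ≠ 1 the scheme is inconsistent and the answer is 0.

b = (-21/26, 32/611, 165/94)
c = (0, -13/8, 1/3)
Ac = (0, 0, 47/495)
Σ b_i: (-21/26)·1 + 32/611·1 + 165/94·1 = 1 ✓
b·c: 32/611·(-13/8) + 165/94·1/3 = 1/2 ✓
b·c²: 32/611·169/64 + 165/94·1/9 = 1/3 ✓
b·Ac: 165/94·47/495 = 1/6 ✓; 3 stages ⇒ order 3.

3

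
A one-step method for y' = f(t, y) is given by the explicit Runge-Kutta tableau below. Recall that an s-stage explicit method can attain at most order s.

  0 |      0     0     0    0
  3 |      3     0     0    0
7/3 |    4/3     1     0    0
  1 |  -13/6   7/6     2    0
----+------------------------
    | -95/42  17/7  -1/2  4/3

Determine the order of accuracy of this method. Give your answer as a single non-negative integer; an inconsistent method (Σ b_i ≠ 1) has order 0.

1

b = (-95/42, 17/7, -1/2, 4/3)
c = (0, 3, 7/3, 1)
Ac = (0, 0, 3, 49/6)
Σ b_i: (-95/42)·1 + 17/7·1 + (-1/2)·1 + 4/3·1 = 1 ✓
b·c: 17/7·3 + (-1/2)·7/3 + 4/3·1 = 313/42 ≠ 1/2 ⇒ order 1.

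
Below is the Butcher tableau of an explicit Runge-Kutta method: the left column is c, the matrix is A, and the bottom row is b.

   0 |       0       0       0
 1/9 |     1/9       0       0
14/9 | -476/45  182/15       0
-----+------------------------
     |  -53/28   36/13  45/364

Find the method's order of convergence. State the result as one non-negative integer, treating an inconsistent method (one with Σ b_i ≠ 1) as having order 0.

3

b = (-53/28, 36/13, 45/364)
c = (0, 1/9, 14/9)
Ac = (0, 0, 182/135)
Σ b_i: (-53/28)·1 + 36/13·1 + 45/364·1 = 1 ✓
b·c: 36/13·1/9 + 45/364·14/9 = 1/2 ✓
b·c²: 36/13·1/81 + 45/364·196/81 = 1/3 ✓
b·Ac: 45/364·182/135 = 1/6 ✓; 3 stages ⇒ order 3.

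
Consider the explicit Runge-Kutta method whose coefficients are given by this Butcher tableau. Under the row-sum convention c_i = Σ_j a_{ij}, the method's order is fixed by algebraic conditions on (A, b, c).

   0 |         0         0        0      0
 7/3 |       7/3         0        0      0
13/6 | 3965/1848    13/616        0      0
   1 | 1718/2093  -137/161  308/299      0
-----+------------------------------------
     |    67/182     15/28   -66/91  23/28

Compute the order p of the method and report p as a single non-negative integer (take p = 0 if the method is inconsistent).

b = (67/182, 15/28, -66/91, 23/28)
c = (0, 7/3, 13/6, 1)
Ac = (0, 0, 13/264, 17/69)
Σ b_i: 67/182·1 + 15/28·1 + (-66/91)·1 + 23/28·1 = 1 ✓
b·c: 15/28·7/3 + (-66/91)·13/6 + 23/28·1 = 1/2 ✓
b·c²: 15/28·49/9 + (-66/91)·169/36 + 23/28·1 = 1/3 ✓
b·Ac: (-66/91)·13/264 + 23/28·17/69 = 1/6 ✓
b·c³: 15/28·343/27 + (-66/91)·2197/216 + 23/28·1 = 1/4 ✓
b·(c∘Ac): (-66/91)·169/1584 + 23/28·17/69 = 1/8 ✓
b·Ac²: (-66/91)·91/792 + 23/28·14/69 = 1/12 ✓
b·A²c: 23/28·7/138 = 1/24 ✓; 4 stages ⇒ order 4.

4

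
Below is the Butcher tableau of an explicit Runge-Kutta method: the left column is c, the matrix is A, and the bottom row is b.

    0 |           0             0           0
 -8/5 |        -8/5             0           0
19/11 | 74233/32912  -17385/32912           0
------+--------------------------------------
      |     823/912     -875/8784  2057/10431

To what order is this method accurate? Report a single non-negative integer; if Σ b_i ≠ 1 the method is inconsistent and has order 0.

3

b = (823/912, -875/8784, 2057/10431)
c = (0, -8/5, 19/11)
Ac = (0, 0, 3477/4114)
Σ b_i: 823/912·1 + (-875/8784)·1 + 2057/10431·1 = 1 ✓
b·c: (-875/8784)·(-8/5) + 2057/10431·19/11 = 1/2 ✓
b·c²: (-875/8784)·64/25 + 2057/10431·361/121 = 1/3 ✓
b·Ac: 2057/10431·3477/4114 = 1/6 ✓; 3 stages ⇒ order 3.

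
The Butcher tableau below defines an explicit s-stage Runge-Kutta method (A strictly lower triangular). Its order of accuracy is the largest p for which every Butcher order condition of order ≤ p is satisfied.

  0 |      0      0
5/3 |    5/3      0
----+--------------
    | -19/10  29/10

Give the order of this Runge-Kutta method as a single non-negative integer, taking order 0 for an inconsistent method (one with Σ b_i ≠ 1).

b = (-19/10, 29/10)
c = (0, 5/3)
Σ b_i: (-19/10)·1 + 29/10·1 = 1 ✓
b·c: 29/10·5/3 = 29/6 ≠ 1/2 ⇒ order 1.

1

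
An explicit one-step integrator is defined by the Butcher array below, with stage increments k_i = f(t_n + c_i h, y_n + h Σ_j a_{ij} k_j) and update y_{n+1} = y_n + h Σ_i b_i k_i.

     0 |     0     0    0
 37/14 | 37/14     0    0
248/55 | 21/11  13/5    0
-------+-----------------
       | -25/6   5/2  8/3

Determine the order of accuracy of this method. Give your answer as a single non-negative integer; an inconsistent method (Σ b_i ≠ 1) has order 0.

1

b = (-25/6, 5/2, 8/3)
c = (0, 37/14, 248/55)
Ac = (0, 0, 481/70)
Σ b_i: (-25/6)·1 + 5/2·1 + 8/3·1 = 1 ✓
b·c: 5/2·37/14 + 8/3·248/55 = 86077/4620 ≠ 1/2 ⇒ order 1.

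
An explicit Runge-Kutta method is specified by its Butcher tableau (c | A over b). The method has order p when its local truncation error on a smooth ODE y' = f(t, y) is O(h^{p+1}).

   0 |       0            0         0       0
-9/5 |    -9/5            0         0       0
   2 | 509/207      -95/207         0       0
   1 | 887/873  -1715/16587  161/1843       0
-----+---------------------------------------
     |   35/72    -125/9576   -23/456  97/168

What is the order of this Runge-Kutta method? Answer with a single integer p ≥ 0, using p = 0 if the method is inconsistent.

b = (35/72, -125/9576, -23/456, 97/168)
c = (0, -9/5, 2, 1)
Ac = (0, 0, 19/23, 35/97)
Σ b_i: 35/72·1 + (-125/9576)·1 + (-23/456)·1 + 97/168·1 = 1 ✓
b·c: (-125/9576)·(-9/5) + (-23/456)·2 + 97/168·1 = 1/2 ✓
b·c²: (-125/9576)·81/25 + (-23/456)·4 + 97/168·1 = 1/3 ✓
b·Ac: (-23/456)·19/23 + 97/168·35/97 = 1/6 ✓
b·c³: (-125/9576)·(-729/125) + (-23/456)·8 + 97/168·1 = 1/4 ✓
b·(c∘Ac): (-23/456)·38/23 + 97/168·35/97 = 1/8 ✓
b·Ac²: (-23/456)·(-171/115) + 97/168·7/485 = 1/12 ✓
b·A²c: 97/168·7/97 = 1/24 ✓; 4 stages ⇒ order 4.

4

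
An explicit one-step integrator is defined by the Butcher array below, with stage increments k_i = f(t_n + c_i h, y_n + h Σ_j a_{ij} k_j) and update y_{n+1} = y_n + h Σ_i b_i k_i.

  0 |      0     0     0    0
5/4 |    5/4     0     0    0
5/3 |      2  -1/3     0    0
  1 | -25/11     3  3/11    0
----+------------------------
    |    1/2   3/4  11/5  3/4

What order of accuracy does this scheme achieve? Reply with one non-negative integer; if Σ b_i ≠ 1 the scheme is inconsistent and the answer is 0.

0

b = (1/2, 3/4, 11/5, 3/4)
c = (0, 5/4, 5/3, 1)
Ac = (0, 0, -5/12, 185/44)
Σ b_i: 1/2·1 + 3/4·1 + 11/5·1 + 3/4·1 = 21/5 ≠ 1 ⇒ order 0.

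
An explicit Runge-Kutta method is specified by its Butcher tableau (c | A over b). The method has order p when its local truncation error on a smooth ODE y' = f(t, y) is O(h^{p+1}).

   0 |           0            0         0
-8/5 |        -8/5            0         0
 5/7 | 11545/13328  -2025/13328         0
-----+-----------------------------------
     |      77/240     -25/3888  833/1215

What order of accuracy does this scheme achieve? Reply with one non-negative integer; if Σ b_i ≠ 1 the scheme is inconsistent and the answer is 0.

b = (77/240, -25/3888, 833/1215)
c = (0, -8/5, 5/7)
Ac = (0, 0, 405/1666)
Σ b_i: 77/240·1 + (-25/3888)·1 + 833/1215·1 = 1 ✓
b·c: (-25/3888)·(-8/5) + 833/1215·5/7 = 1/2 ✓
b·c²: (-25/3888)·64/25 + 833/1215·25/49 = 1/3 ✓
b·Ac: 833/1215·405/1666 = 1/6 ✓; 3 stages ⇒ order 3.

3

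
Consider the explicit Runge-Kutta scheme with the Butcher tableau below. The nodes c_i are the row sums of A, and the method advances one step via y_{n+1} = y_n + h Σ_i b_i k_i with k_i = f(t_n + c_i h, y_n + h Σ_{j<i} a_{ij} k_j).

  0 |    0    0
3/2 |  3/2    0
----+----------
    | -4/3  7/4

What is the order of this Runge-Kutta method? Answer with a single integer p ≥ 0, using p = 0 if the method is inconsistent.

0

b = (-4/3, 7/4)
c = (0, 3/2)
Σ b_i: (-4/3)·1 + 7/4·1 = 5/12 ≠ 1 ⇒ order 0.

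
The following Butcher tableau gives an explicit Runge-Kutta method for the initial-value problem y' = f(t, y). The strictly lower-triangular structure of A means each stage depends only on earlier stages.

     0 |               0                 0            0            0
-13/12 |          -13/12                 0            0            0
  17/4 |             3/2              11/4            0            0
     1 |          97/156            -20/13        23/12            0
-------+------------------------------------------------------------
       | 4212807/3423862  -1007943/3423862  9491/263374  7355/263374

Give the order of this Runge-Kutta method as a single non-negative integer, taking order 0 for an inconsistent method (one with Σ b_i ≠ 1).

b = (4212807/3423862, -1007943/3423862, 9491/263374, 7355/263374)
c = (0, -13/12, 17/4, 1)
Ac = (0, 0, -143/48, 157/16)
Σ b_i: 4212807/3423862·1 + (-1007943/3423862)·1 + 9491/263374·1 + 7355/263374·1 = 1 ✓
b·c: (-1007943/3423862)·(-13/12) + 9491/263374·17/4 + 7355/263374·1 = 1/2 ✓
b·c²: (-1007943/3423862)·169/144 + 9491/263374·289/16 + 7355/263374·1 = 1/3 ✓
b·Ac: 9491/263374·(-143/48) + 7355/263374·157/16 = 1/6 ✓
b·c³: (-1007943/3423862)·(-2197/1728) + 9491/263374·4913/64 + 7355/263374·1 = 30042551/9481464 ≠ 1/4 ⇒ order 3.
b·(c∘Ac): 9491/263374·(-2431/192) + 7355/263374·157/16 = -9215801/50567808 ≠ 1/8
b·Ac²: 9491/263374·1859/576 + 7355/263374·18901/576 = 1087921/1053496 ≠ 1/12
b·A²c: 7355/263374·(-3289/576) = -24190595/151703424 ≠ 1/24

3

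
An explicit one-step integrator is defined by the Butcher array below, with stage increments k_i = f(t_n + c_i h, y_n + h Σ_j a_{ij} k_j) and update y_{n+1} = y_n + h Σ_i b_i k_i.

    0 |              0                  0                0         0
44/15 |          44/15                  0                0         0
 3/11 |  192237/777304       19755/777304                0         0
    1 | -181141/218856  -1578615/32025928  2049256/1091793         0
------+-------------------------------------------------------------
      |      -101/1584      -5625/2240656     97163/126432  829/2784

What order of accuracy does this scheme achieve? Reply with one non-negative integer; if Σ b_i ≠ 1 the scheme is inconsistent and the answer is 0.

b = (-101/1584, -5625/2240656, 97163/126432, 829/2784)
c = (0, 44/15, 3/11, 1)
Ac = (0, 0, 1317/17666, 609/1658)
Σ b_i: (-101/1584)·1 + (-5625/2240656)·1 + 97163/126432·1 + 829/2784·1 = 1 ✓
b·c: (-5625/2240656)·44/15 + 97163/126432·3/11 + 829/2784·1 = 1/2 ✓
b·c²: (-5625/2240656)·1936/225 + 97163/126432·9/121 + 829/2784·1 = 1/3 ✓
b·Ac: 97163/126432·1317/17666 + 829/2784·609/1658 = 1/6 ✓
b·c³: (-5625/2240656)·85184/3375 + 97163/126432·27/1331 + 829/2784·1 = 1/4 ✓
b·(c∘Ac): 97163/126432·3951/194326 + 829/2784·609/1658 = 1/8 ✓
b·Ac²: 97163/126432·878/4015 + 829/2784·(-3538/12435) = 1/12 ✓
b·A²c: 829/2784·116/829 = 1/24 ✓; 4 stages ⇒ order 4.

4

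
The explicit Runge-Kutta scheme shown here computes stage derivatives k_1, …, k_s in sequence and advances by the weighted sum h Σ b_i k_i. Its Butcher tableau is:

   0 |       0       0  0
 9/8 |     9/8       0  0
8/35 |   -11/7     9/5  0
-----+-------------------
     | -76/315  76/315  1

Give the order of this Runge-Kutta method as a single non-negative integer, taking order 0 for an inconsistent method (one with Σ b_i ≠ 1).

b = (-76/315, 76/315, 1)
c = (0, 9/8, 8/35)
Ac = (0, 0, 81/40)
Σ b_i: (-76/315)·1 + 76/315·1 + 1·1 = 1 ✓
b·c: 76/315·9/8 + 1·8/35 = 1/2 ✓
b·c²: 76/315·81/64 + 1·64/1225 = 7009/19600 ≠ 1/3 ⇒ order 2.
b·Ac: 1·81/40 = 81/40 ≠ 1/6

2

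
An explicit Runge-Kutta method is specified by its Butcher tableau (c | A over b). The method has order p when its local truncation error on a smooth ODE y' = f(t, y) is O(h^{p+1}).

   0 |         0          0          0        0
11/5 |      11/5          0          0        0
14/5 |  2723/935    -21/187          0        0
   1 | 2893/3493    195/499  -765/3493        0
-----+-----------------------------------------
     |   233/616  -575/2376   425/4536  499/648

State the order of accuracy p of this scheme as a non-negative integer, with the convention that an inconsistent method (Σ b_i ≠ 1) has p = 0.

b = (233/616, -575/2376, 425/4536, 499/648)
c = (0, 11/5, 14/5, 1)
Ac = (0, 0, -21/85, 123/499)
Σ b_i: 233/616·1 + (-575/2376)·1 + 425/4536·1 + 499/648·1 = 1 ✓
b·c: (-575/2376)·11/5 + 425/4536·14/5 + 499/648·1 = 1/2 ✓
b·c²: (-575/2376)·121/25 + 425/4536·196/25 + 499/648·1 = 1/3 ✓
b·Ac: 425/4536·(-21/85) + 499/648·123/499 = 1/6 ✓
b·c³: (-575/2376)·1331/125 + 425/4536·2744/125 + 499/648·1 = 1/4 ✓
b·(c∘Ac): 425/4536·(-294/425) + 499/648·123/499 = 1/8 ✓
b·Ac²: 425/4536·(-231/425) + 499/648·87/499 = 1/12 ✓
b·A²c: 499/648·27/499 = 1/24 ✓; 4 stages ⇒ order 4.

4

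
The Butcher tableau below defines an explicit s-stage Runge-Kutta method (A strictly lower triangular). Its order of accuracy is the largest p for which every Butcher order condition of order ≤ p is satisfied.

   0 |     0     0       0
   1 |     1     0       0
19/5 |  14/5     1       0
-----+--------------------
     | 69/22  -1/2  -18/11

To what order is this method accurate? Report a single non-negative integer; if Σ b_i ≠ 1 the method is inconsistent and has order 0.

1

b = (69/22, -1/2, -18/11)
c = (0, 1, 19/5)
Ac = (0, 0, 1)
Σ b_i: 69/22·1 + (-1/2)·1 + (-18/11)·1 = 1 ✓
b·c: (-1/2)·1 + (-18/11)·19/5 = -739/110 ≠ 1/2 ⇒ order 1.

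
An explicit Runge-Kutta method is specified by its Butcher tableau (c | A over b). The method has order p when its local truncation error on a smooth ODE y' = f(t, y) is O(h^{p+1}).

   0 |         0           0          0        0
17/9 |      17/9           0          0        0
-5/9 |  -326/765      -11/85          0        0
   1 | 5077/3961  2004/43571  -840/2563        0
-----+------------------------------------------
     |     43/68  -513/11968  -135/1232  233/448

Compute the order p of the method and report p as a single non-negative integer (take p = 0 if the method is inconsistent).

b = (43/68, -513/11968, -135/1232, 233/448)
c = (0, 17/9, -5/9, 1)
Ac = (0, 0, -11/45, 188/699)
Σ b_i: 43/68·1 + (-513/11968)·1 + (-135/1232)·1 + 233/448·1 = 1 ✓
b·c: (-513/11968)·17/9 + (-135/1232)·(-5/9) + 233/448·1 = 1/2 ✓
b·c²: (-513/11968)·289/81 + (-135/1232)·25/81 + 233/448·1 = 1/3 ✓
b·Ac: (-135/1232)·(-11/45) + 233/448·188/699 = 1/6 ✓
b·c³: (-513/11968)·4913/729 + (-135/1232)·(-125/729) + 233/448·1 = 1/4 ✓
b·(c∘Ac): (-135/1232)·11/81 + 233/448·188/699 = 1/8 ✓
b·Ac²: (-135/1232)·(-187/405) + 233/448·44/699 = 1/12 ✓
b·A²c: 233/448·56/699 = 1/24 ✓; 4 stages ⇒ order 4.

4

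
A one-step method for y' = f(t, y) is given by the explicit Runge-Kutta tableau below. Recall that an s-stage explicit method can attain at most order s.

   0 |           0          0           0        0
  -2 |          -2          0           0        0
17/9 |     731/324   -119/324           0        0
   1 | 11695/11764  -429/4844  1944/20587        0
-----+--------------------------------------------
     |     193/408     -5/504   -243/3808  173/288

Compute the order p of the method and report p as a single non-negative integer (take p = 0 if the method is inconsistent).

4

b = (193/408, -5/504, -243/3808, 173/288)
c = (0, -2, 17/9, 1)
Ac = (0, 0, 119/162, 123/346)
Σ b_i: 193/408·1 + (-5/504)·1 + (-243/3808)·1 + 173/288·1 = 1 ✓
b·c: (-5/504)·(-2) + (-243/3808)·17/9 + 173/288·1 = 1/2 ✓
b·c²: (-5/504)·4 + (-243/3808)·289/81 + 173/288·1 = 1/3 ✓
b·Ac: (-243/3808)·119/162 + 173/288·123/346 = 1/6 ✓
b·c³: (-5/504)·(-8) + (-243/3808)·4913/729 + 173/288·1 = 1/4 ✓
b·(c∘Ac): (-243/3808)·2023/1458 + 173/288·123/346 = 1/8 ✓
b·Ac²: (-243/3808)·(-119/81) + 173/288·(-3/173) = 1/12 ✓
b·A²c: 173/288·12/173 = 1/24 ✓; 4 stages ⇒ order 4.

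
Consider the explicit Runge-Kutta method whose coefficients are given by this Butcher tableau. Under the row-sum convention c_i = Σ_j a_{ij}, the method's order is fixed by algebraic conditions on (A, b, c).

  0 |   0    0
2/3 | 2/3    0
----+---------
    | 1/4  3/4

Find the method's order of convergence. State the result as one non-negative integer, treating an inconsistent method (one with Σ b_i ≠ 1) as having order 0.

b = (1/4, 3/4)
c = (0, 2/3)
Σ b_i: 1/4·1 + 3/4·1 = 1 ✓
b·c: 3/4·2/3 = 1/2 ✓; 2 stages ⇒ order 2.

2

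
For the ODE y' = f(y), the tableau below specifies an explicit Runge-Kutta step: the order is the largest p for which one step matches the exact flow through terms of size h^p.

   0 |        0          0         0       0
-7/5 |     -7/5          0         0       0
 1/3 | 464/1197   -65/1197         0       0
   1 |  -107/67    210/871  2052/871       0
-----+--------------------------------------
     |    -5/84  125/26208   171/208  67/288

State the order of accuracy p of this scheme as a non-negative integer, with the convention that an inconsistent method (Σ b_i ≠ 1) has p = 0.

b = (-5/84, 125/26208, 171/208, 67/288)
c = (0, -7/5, 1/3, 1)
Ac = (0, 0, 13/171, 30/67)
Σ b_i: (-5/84)·1 + 125/26208·1 + 171/208·1 + 67/288·1 = 1 ✓
b·c: 125/26208·(-7/5) + 171/208·1/3 + 67/288·1 = 1/2 ✓
b·c²: 125/26208·49/25 + 171/208·1/9 + 67/288·1 = 1/3 ✓
b·Ac: 171/208·13/171 + 67/288·30/67 = 1/6 ✓
b·c³: 125/26208·(-343/125) + 171/208·1/27 + 67/288·1 = 1/4 ✓
b·(c∘Ac): 171/208·13/513 + 67/288·30/67 = 1/8 ✓
b·Ac²: 171/208·(-91/855) + 67/288·246/335 = 1/12 ✓
b·A²c: 67/288·12/67 = 1/24 ✓; 4 stages ⇒ order 4.

4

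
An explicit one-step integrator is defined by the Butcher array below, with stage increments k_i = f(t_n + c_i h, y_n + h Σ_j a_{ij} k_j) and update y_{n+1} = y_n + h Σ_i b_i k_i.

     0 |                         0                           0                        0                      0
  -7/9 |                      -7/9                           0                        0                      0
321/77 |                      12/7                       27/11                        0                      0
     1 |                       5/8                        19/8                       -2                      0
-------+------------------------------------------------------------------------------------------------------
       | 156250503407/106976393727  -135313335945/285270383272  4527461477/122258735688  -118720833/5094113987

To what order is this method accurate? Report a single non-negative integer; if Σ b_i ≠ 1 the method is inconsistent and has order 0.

3

b = (156250503407/106976393727, -135313335945/285270383272, 4527461477/122258735688, -118720833/5094113987)
c = (0, -7/9, 321/77, 1)
Ac = (0, 0, -21/11, -56465/5544)
Σ b_i: 156250503407/106976393727·1 + (-135313335945/285270383272)·1 + 4527461477/122258735688·1 + (-118720833/5094113987)·1 = 1 ✓
b·c: (-135313335945/285270383272)·(-7/9) + 4527461477/122258735688·321/77 + (-118720833/5094113987)·1 = 1/2 ✓
b·c²: (-135313335945/285270383272)·49/81 + 4527461477/122258735688·103041/5929 + (-118720833/5094113987)·1 = 1/3 ✓
b·Ac: 4527461477/122258735688·(-21/11) + (-118720833/5094113987)·(-56465/5544) = 1/6 ✓
b·c³: (-135313335945/285270383272)·(-343/729) + 4527461477/122258735688·33076161/456533 + (-118720833/5094113987)·1 = 61062674917459/21181325957946 ≠ 1/4 ⇒ order 3.
b·(c∘Ac): 4527461477/122258735688·(-963/121) + (-118720833/5094113987)·(-56465/5544) = -876601892/15282341961 ≠ 1/8
b·Ac²: 4527461477/122258735688·49/33 + (-118720833/5094113987)·(-128021237/3841992) = 17613594116831/21181325957946 ≠ 1/12
b·A²c: (-118720833/5094113987)·42/11 = -453297726/5094113987 ≠ 1/24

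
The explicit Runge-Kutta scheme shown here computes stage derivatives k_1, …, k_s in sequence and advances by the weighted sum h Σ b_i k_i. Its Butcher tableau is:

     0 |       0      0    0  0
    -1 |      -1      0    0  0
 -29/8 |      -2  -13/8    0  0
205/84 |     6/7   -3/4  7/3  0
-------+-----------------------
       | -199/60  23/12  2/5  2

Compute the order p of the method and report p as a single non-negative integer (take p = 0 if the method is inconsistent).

b = (-199/60, 23/12, 2/5, 2)
c = (0, -1, -29/8, 205/84)
Ac = (0, 0, 13/8, -185/24)
Σ b_i: (-199/60)·1 + 23/12·1 + 2/5·1 + 2·1 = 1 ✓
b·c: 23/12·(-1) + 2/5·(-29/8) + 2·205/84 = 53/35 ≠ 1/2 ⇒ order 1.

1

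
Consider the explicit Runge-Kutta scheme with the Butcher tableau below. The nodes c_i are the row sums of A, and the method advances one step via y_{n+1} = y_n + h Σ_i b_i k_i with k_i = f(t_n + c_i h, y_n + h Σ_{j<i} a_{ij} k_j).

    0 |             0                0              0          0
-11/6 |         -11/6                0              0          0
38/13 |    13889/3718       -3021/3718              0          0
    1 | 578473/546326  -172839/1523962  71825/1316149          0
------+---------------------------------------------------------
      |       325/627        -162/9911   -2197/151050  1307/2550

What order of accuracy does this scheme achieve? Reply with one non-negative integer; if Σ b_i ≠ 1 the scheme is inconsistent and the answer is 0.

b = (325/627, -162/9911, -2197/151050, 1307/2550)
c = (0, -11/6, 38/13, 1)
Ac = (0, 0, 1007/676, 1921/5228)
Σ b_i: 325/627·1 + (-162/9911)·1 + (-2197/151050)·1 + 1307/2550·1 = 1 ✓
b·c: (-162/9911)·(-11/6) + (-2197/151050)·38/13 + 1307/2550·1 = 1/2 ✓
b·c²: (-162/9911)·121/36 + (-2197/151050)·1444/169 + 1307/2550·1 = 1/3 ✓
b·Ac: (-2197/151050)·1007/676 + 1307/2550·1921/5228 = 1/6 ✓
b·c³: (-162/9911)·(-1331/216) + (-2197/151050)·54872/2197 + 1307/2550·1 = 1/4 ✓
b·(c∘Ac): (-2197/151050)·19133/4394 + 1307/2550·1921/5228 = 1/8 ✓
b·Ac²: (-2197/151050)·(-11077/4056) + 1307/2550·2669/31368 = 1/12 ✓
b·A²c: 1307/2550·425/5228 = 1/24 ✓; 4 stages ⇒ order 4.

4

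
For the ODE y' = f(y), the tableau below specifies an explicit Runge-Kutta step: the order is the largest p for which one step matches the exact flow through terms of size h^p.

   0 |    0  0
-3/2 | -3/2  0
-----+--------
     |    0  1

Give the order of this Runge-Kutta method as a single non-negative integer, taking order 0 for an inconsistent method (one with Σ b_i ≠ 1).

b = (0, 1)
c = (0, -3/2)
Σ b_i: 1·1 = 1 ✓
b·c: 1·(-3/2) = -3/2 ≠ 1/2 ⇒ order 1.

1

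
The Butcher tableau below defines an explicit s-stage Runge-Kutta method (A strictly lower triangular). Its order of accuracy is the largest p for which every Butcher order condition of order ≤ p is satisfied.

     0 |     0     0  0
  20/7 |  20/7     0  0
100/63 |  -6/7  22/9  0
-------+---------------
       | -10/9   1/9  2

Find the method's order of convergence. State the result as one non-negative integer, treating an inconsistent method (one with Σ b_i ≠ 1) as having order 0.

b = (-10/9, 1/9, 2)
c = (0, 20/7, 100/63)
Ac = (0, 0, 440/63)
Σ b_i: (-10/9)·1 + 1/9·1 + 2·1 = 1 ✓
b·c: 1/9·20/7 + 2·100/63 = 220/63 ≠ 1/2 ⇒ order 1.

1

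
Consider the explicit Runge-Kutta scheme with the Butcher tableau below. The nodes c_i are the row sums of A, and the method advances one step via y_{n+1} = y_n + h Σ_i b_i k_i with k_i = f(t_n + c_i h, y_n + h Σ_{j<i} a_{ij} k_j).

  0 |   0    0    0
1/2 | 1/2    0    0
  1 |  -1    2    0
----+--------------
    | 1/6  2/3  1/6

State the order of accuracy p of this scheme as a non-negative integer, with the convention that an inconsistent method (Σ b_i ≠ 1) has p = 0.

b = (1/6, 2/3, 1/6)
c = (0, 1/2, 1)
Ac = (0, 0, 1)
Σ b_i: 1/6·1 + 2/3·1 + 1/6·1 = 1 ✓
b·c: 2/3·1/2 + 1/6·1 = 1/2 ✓
b·c²: 2/3·1/4 + 1/6·1 = 1/3 ✓
b·Ac: 1/6·1 = 1/6 ✓; 3 stages ⇒ order 3.

3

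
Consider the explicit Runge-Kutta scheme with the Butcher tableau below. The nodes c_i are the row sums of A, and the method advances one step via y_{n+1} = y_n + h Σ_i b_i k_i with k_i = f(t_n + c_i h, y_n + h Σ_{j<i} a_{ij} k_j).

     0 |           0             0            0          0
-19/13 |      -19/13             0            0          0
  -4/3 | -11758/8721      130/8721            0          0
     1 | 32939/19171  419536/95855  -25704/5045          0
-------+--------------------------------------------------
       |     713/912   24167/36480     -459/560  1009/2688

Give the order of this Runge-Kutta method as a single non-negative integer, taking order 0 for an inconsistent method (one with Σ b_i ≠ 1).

b = (713/912, 24167/36480, -459/560, 1009/2688)
c = (0, -19/13, -4/3, 1)
Ac = (0, 0, -10/459, 400/1009)
Σ b_i: 713/912·1 + 24167/36480·1 + (-459/560)·1 + 1009/2688·1 = 1 ✓
b·c: 24167/36480·(-19/13) + (-459/560)·(-4/3) + 1009/2688·1 = 1/2 ✓
b·c²: 24167/36480·361/169 + (-459/560)·16/9 + 1009/2688·1 = 1/3 ✓
b·Ac: (-459/560)·(-10/459) + 1009/2688·400/1009 = 1/6 ✓
b·c³: 24167/36480·(-6859/2197) + (-459/560)·(-64/27) + 1009/2688·1 = 1/4 ✓
b·(c∘Ac): (-459/560)·40/1377 + 1009/2688·400/1009 = 1/8 ✓
b·Ac²: (-459/560)·190/5967 + 1009/2688·3824/13117 = 1/12 ✓
b·A²c: 1009/2688·112/1009 = 1/24 ✓; 4 stages ⇒ order 4.

4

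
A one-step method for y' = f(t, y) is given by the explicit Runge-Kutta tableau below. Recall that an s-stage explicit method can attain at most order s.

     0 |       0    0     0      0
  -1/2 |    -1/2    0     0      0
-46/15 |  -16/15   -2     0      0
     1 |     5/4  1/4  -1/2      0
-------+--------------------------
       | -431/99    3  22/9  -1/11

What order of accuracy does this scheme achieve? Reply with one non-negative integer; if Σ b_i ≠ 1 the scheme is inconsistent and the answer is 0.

b = (-431/99, 3, 22/9, -1/11)
c = (0, -1/2, -46/15, 1)
Ac = (0, 0, 1, 169/120)
Σ b_i: (-431/99)·1 + 3·1 + 22/9·1 + (-1/11)·1 = 1 ✓
b·c: 3·(-1/2) + 22/9·(-46/15) + (-1/11)·1 = -26989/2970 ≠ 1/2 ⇒ order 1.

1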